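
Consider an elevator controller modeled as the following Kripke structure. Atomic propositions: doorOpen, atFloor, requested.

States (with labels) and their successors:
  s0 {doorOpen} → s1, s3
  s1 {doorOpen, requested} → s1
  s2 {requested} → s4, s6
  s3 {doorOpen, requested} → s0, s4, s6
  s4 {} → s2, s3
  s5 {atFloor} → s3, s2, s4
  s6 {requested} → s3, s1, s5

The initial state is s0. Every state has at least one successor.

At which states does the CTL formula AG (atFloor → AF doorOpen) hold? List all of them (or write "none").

States satisfying atFloor → AF doorOpen: {s0, s1, s2, s3, s4, s6}.
States satisfying AG (atFloor → AF doorOpen): {s1}.

{s1}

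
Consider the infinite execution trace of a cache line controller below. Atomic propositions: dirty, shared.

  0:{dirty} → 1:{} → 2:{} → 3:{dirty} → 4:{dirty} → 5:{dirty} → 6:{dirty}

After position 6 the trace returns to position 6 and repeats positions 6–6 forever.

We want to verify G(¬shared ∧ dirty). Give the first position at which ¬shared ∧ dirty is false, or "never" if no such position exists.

1

Check ¬shared ∧ dirty at each position in order: 0 ✓.
At position 1 the labels are {}, so ¬shared ∧ dirty is false there. This is the first violation.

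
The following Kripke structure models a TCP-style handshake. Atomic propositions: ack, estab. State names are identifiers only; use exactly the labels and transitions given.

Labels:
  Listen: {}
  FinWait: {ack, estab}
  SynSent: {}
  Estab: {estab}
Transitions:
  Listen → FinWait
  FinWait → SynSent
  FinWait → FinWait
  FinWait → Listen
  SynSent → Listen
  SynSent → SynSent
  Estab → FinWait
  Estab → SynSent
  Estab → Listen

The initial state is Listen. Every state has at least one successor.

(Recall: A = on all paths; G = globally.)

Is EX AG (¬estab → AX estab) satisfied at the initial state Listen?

Does not hold

States satisfying AG (¬estab → AX estab): ∅.
States satisfying EX AG (¬estab → AX estab): ∅.
No suitable path/successor from Listen witnesses the formula.
Listen ∉ Sat(EX AG (¬estab → AX estab)).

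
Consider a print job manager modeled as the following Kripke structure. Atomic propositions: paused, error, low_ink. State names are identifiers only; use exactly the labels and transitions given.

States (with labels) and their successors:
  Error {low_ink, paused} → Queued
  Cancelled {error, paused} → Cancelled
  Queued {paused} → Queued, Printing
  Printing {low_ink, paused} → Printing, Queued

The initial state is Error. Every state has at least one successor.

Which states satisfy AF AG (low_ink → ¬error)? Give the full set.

{Error, Cancelled, Queued, Printing}

States satisfying AG (low_ink → ¬error): {Error, Cancelled, Queued, Printing}.
States satisfying AF AG (low_ink → ¬error): {Error, Cancelled, Queued, Printing}.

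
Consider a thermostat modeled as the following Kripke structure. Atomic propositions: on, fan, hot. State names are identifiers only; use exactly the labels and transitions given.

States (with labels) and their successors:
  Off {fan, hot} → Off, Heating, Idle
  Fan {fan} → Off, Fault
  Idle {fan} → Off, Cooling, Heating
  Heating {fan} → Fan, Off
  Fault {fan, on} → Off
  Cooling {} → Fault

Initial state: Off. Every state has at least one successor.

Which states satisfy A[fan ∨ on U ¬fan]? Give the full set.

States satisfying fan ∨ on: {Off, Fan, Idle, Heating, Fault}.
States satisfying ¬fan: {Cooling}.
States satisfying A[fan ∨ on U ¬fan]: {Cooling}.

{Cooling}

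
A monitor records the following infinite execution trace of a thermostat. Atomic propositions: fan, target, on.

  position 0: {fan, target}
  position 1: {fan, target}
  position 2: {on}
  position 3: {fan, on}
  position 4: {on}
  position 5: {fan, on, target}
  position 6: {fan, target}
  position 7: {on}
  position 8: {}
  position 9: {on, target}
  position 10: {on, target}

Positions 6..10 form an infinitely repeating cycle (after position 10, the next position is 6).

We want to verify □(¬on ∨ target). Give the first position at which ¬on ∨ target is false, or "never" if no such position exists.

2

Check ¬on ∨ target at each position in order: 0 ✓, 1 ✓.
At position 2 the labels are {on}, so ¬on ∨ target is false there. This is the first violation.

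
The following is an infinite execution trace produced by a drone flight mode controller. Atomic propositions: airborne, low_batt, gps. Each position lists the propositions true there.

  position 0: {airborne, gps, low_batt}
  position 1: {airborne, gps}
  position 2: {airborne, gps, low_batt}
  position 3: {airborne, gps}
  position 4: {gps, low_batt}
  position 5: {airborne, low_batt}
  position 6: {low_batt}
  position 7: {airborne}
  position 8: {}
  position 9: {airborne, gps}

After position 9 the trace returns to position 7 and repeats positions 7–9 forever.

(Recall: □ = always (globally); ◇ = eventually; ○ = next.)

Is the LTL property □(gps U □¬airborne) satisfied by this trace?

gps U □¬airborne must hold at every position from 0 onward. It fails at position 0, so □(gps U □¬airborne) is false.

Does not hold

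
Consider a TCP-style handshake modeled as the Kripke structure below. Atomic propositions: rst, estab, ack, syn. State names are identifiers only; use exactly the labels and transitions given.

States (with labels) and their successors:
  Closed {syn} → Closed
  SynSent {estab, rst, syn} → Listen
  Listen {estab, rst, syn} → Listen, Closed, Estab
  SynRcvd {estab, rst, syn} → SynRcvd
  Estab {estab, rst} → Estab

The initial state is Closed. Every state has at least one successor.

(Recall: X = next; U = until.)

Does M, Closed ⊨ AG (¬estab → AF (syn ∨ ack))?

States satisfying ¬estab → AF (syn ∨ ack): {Closed, SynSent, Listen, SynRcvd, Estab}.
States satisfying AG (¬estab → AF (syn ∨ ack)): {Closed, SynSent, Listen, SynRcvd, Estab}.
Every state reachable from Closed satisfies ¬estab → AF (syn ∨ ack).
Closed ∈ Sat(AG (¬estab → AF (syn ∨ ack))).

Holds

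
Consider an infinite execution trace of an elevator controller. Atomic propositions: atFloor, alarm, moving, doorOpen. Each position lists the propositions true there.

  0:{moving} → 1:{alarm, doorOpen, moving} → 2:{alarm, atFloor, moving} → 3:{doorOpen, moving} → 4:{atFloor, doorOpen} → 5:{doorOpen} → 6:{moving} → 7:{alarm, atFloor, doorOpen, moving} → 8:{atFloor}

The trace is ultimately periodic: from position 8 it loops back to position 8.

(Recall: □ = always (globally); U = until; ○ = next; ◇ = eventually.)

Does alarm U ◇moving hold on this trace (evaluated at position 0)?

Satisfied

Walking from position 0: ◇moving first holds at position 0, and alarm holds at every earlier position along the way, so alarm U ◇moving holds.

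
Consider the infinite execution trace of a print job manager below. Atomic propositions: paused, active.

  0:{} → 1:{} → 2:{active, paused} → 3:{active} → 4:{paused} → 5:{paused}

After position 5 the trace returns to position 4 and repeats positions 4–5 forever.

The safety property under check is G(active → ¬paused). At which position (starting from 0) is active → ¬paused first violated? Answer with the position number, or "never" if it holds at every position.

Check active → ¬paused at each position in order: 0 ✓, 1 ✓.
At position 2 the labels are {active, paused}, so active → ¬paused is false there. This is the first violation.

2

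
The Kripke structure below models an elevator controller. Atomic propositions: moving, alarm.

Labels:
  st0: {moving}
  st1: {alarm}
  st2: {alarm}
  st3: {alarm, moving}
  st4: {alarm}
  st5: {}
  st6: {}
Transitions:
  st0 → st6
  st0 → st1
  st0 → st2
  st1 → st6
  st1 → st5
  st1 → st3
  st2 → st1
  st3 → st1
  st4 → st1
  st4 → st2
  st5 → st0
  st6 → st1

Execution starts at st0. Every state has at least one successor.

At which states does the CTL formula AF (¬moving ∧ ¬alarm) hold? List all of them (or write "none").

{st5, st6}

States satisfying ¬moving ∧ ¬alarm: {st5, st6}.
States satisfying AF (¬moving ∧ ¬alarm): {st5, st6}.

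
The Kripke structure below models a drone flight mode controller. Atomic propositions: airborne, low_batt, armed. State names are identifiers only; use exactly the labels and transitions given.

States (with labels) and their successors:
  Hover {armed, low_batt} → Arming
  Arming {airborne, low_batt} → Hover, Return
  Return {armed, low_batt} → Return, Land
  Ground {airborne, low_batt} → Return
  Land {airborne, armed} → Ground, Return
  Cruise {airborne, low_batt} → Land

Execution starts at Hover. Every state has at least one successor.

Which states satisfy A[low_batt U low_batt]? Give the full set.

States satisfying low_batt: {Hover, Arming, Return, Ground, Cruise}.
States satisfying A[low_batt U low_batt]: {Hover, Arming, Return, Ground, Cruise}.

{Hover, Arming, Return, Ground, Cruise}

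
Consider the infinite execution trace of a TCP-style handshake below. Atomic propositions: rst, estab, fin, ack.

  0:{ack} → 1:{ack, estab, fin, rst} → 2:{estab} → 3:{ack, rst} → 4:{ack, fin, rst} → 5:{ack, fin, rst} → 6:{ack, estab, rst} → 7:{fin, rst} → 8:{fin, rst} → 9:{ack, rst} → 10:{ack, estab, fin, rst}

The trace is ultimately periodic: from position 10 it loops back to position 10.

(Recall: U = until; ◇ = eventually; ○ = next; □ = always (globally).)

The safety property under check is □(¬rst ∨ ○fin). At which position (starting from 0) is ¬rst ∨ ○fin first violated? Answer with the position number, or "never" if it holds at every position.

Check ¬rst ∨ ○fin at each position in order: 0 ✓.
At position 1 the labels are {ack, estab, fin, rst} and the next position 2 has {estab}, so ¬rst ∨ ○fin is false there. This is the first violation.

1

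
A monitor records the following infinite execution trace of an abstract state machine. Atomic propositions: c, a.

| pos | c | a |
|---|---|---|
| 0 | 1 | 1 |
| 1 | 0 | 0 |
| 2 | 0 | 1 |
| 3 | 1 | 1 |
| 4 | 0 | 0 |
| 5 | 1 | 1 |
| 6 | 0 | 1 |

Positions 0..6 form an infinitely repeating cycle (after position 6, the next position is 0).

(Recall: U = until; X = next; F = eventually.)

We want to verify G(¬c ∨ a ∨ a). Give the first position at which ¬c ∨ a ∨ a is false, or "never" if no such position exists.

¬c ∨ a ∨ a holds at every position 0..6, and those are all the positions the trace ever visits, so the invariant G(¬c ∨ a ∨ a) is never violated.

never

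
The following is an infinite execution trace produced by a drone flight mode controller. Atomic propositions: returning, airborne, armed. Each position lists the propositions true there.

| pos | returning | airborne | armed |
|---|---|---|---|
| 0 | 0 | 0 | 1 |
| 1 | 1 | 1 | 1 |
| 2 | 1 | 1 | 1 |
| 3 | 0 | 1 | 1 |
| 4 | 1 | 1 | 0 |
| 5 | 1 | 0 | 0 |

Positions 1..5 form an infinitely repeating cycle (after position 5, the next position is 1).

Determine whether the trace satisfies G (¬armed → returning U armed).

¬armed → returning U armed holds at every position 0..5, and those are all positions ever visited, so G (¬armed → returning U armed) holds.
Positions where ¬armed holds: 4, 5.
Check returning U armed at each: 4→ok, 5→ok.

Yes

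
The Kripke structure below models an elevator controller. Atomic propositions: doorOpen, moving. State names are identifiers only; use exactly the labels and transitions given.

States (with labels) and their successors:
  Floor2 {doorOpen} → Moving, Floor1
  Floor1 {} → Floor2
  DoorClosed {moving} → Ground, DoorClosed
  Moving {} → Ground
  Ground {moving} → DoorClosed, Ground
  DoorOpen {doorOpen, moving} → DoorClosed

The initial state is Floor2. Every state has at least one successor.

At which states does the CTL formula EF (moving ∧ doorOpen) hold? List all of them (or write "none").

{DoorOpen}

States satisfying moving ∧ doorOpen: {DoorOpen}.
States satisfying EF (moving ∧ doorOpen): {DoorOpen}.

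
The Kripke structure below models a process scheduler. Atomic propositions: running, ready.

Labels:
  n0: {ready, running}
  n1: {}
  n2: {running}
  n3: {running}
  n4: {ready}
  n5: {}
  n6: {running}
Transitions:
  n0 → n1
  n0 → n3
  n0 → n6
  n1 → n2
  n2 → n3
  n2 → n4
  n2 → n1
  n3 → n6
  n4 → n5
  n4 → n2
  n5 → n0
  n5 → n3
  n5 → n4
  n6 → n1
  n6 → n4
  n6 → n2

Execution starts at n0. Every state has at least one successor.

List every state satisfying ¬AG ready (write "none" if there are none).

{n0, n1, n2, n3, n4, n5, n6}

States satisfying ready: {n0, n4}.
States satisfying AG ready: ∅.
States satisfying ¬AG ready: {n0, n1, n2, n3, n4, n5, n6}.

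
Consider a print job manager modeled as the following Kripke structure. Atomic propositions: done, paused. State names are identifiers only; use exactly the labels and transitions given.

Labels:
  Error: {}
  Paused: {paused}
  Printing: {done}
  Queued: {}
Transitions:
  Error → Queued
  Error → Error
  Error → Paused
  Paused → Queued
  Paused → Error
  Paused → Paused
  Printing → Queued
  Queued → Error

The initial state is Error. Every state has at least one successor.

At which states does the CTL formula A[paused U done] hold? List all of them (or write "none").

States satisfying paused: {Paused}.
States satisfying done: {Printing}.
States satisfying A[paused U done]: {Printing}.

{Printing}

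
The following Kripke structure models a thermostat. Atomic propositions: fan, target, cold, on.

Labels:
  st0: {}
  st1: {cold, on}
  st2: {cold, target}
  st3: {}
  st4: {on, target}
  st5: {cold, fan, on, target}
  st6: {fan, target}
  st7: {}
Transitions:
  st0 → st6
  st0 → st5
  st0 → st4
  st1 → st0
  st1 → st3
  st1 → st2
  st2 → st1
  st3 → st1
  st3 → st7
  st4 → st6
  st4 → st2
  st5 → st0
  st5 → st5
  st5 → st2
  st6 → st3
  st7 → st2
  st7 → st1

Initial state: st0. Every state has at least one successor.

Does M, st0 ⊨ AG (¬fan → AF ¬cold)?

Violated

States satisfying ¬fan → AF ¬cold: {st0, st3, st4, st5, st6, st7}.
States satisfying AG (¬fan → AF ¬cold): ∅.
st1 is reachable from st0 and violates ¬fan → AF ¬cold, so AG fails at st0.
st0 ∉ Sat(AG (¬fan → AF ¬cold)).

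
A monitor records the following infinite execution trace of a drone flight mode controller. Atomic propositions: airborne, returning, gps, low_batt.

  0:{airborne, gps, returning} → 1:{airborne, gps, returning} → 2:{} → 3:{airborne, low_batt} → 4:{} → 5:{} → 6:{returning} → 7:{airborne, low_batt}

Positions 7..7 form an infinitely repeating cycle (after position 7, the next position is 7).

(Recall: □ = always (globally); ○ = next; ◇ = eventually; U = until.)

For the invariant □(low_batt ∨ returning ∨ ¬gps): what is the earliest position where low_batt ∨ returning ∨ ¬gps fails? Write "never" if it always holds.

never

low_batt ∨ returning ∨ ¬gps holds at every position 0..7, and those are all the positions the trace ever visits, so the invariant □(low_batt ∨ returning ∨ ¬gps) is never violated.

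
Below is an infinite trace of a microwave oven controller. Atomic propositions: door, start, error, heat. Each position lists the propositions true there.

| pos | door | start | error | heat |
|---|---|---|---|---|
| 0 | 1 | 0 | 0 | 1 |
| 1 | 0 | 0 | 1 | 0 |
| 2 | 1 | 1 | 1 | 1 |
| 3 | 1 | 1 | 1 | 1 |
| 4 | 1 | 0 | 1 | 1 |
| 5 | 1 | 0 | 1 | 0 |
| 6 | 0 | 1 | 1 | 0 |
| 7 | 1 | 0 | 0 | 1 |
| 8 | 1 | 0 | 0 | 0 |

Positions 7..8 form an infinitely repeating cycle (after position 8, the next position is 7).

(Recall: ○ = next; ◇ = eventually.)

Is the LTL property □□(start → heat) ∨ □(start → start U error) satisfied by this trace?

Satisfied

□(start → heat) must hold at every position from 0 onward. It fails at position 0, so □□(start → heat) is false.
start → start U error holds at every position 0..8, and those are all positions ever visited, so □(start → start U error) holds.
Positions where start holds: 2, 3, 6.
Check start U error at each: 2→ok, 3→ok, 6→ok.
At position 0: □□(start → heat) is false; □(start → start U error) is true; so □□(start → heat) ∨ □(start → start U error) is true.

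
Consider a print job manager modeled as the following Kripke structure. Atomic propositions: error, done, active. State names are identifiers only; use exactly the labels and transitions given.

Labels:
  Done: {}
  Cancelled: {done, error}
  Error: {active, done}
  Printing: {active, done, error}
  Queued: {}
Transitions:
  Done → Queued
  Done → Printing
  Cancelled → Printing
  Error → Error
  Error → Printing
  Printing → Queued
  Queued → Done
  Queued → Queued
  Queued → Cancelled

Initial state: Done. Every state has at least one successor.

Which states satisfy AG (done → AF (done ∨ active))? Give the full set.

{Done, Cancelled, Error, Printing, Queued}

States satisfying done → AF (done ∨ active): {Done, Cancelled, Error, Printing, Queued}.
States satisfying AG (done → AF (done ∨ active)): {Done, Cancelled, Error, Printing, Queued}.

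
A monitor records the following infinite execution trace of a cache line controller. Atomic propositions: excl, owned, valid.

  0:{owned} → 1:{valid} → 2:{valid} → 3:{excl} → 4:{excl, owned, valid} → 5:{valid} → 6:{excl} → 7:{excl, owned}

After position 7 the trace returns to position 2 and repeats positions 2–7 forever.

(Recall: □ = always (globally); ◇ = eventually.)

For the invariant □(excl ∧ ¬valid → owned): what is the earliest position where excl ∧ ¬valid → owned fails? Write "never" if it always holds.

Check excl ∧ ¬valid → owned at each position in order: 0 ✓, 1 ✓, 2 ✓.
At position 3 the labels are {excl}, so excl ∧ ¬valid → owned is false there. This is the first violation.

3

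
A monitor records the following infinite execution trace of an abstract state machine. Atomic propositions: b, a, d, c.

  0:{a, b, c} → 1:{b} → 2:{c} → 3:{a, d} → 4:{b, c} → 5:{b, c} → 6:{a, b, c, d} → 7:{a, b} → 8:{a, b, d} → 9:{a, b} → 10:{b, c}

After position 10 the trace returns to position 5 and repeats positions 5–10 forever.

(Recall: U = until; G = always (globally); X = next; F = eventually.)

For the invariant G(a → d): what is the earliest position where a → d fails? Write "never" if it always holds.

0

At position 0 the labels are {a, b, c}, so a → d is false there. This is the first violation.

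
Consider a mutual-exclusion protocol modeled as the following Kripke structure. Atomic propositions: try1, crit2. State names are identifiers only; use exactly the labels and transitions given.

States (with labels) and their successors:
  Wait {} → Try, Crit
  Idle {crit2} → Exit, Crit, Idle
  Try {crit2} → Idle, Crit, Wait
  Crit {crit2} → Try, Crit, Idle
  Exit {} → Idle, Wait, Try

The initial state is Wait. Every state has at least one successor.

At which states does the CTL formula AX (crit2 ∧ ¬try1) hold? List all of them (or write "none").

States satisfying crit2 ∧ ¬try1: {Idle, Try, Crit}.
States satisfying AX (crit2 ∧ ¬try1): {Wait, Crit}.

{Wait, Crit}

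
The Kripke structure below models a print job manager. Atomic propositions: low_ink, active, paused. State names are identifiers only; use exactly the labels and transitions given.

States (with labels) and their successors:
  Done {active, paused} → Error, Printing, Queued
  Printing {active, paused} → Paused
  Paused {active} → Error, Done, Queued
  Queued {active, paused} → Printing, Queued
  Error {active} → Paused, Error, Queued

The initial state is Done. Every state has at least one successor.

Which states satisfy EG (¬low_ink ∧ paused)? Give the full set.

States satisfying ¬low_ink ∧ paused: {Done, Printing, Queued}.
States satisfying EG (¬low_ink ∧ paused): {Done, Queued}.

{Done, Queued}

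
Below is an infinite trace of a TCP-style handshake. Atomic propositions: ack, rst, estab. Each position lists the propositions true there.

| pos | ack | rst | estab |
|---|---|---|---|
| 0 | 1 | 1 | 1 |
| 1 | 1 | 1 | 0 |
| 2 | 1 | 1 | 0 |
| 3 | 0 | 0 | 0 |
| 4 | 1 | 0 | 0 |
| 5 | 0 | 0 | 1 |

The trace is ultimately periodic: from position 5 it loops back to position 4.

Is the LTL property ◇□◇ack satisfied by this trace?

□◇ack holds at position 0, which is reachable from 0, so ◇□◇ack holds.

Satisfied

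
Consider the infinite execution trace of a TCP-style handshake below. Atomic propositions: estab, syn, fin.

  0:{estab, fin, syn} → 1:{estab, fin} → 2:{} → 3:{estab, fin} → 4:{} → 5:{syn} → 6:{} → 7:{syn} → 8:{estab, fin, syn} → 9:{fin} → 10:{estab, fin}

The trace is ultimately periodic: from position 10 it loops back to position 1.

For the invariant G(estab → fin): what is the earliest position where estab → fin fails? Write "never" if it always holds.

estab → fin holds at every position 0..10, and those are all the positions the trace ever visits, so the invariant G(estab → fin) is never violated.

never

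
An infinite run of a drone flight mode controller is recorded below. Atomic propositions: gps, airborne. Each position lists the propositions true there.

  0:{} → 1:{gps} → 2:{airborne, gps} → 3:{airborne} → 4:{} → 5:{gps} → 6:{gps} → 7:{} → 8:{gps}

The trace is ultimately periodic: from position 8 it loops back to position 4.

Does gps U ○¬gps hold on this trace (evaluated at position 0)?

No

Walking from position 0: at position 0, ○¬gps has not yet held and gps fails, so gps U ○¬gps is false.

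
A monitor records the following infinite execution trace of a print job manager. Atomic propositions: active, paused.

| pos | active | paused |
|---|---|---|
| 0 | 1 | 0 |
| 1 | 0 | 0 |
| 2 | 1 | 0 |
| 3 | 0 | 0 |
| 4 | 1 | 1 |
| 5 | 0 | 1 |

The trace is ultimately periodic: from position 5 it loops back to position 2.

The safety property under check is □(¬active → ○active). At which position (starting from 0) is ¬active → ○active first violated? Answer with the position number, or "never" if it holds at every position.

¬active → ○active holds at every position 0..5, and those are all the positions the trace ever visits, so the invariant □(¬active → ○active) is never violated.

never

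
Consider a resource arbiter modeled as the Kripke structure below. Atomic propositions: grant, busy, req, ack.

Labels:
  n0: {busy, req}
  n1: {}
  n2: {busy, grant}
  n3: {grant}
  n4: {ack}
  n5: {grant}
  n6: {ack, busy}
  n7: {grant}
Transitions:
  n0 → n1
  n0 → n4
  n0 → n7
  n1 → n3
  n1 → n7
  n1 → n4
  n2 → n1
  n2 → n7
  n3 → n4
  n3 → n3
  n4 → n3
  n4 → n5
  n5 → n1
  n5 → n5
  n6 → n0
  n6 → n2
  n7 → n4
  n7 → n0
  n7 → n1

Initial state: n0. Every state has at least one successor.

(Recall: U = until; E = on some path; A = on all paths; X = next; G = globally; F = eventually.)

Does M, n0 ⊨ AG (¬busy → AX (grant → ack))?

Does not hold

States satisfying ¬busy → AX (grant → ack): {n0, n2, n6, n7}.
States satisfying AG (¬busy → AX (grant → ack)): ∅.
n1 is reachable from n0 and violates ¬busy → AX (grant → ack), so AG fails at n0.
n0 ∉ Sat(AG (¬busy → AX (grant → ack))).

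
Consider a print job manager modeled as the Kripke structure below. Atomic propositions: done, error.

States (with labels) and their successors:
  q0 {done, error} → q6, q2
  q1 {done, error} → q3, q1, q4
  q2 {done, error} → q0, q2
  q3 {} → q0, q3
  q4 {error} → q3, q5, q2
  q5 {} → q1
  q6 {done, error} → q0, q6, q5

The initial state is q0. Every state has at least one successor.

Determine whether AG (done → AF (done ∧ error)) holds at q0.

Yes

States satisfying done → AF (done ∧ error): {q0, q1, q2, q3, q4, q5, q6}.
States satisfying AG (done → AF (done ∧ error)): {q0, q1, q2, q3, q4, q5, q6}.
Every state reachable from q0 satisfies done → AF (done ∧ error).
q0 ∈ Sat(AG (done → AF (done ∧ error))).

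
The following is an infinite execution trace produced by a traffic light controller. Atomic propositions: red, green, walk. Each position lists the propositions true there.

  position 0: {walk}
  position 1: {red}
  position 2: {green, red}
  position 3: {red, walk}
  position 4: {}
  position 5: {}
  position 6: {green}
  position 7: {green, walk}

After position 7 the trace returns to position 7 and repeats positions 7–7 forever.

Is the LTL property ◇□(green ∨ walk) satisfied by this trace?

□(green ∨ walk) holds at position 6, which is reachable from 0, so ◇□(green ∨ walk) holds.

Satisfied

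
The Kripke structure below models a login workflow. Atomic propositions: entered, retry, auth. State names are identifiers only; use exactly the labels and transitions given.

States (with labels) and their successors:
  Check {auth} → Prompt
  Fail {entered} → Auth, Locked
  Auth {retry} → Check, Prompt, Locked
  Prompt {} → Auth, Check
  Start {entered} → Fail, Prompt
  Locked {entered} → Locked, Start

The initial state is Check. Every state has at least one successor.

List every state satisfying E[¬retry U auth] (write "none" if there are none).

{Check, Fail, Prompt, Start, Locked}

States satisfying ¬retry: {Check, Fail, Prompt, Start, Locked}.
States satisfying auth: {Check}.
States satisfying E[¬retry U auth]: {Check, Fail, Prompt, Start, Locked}.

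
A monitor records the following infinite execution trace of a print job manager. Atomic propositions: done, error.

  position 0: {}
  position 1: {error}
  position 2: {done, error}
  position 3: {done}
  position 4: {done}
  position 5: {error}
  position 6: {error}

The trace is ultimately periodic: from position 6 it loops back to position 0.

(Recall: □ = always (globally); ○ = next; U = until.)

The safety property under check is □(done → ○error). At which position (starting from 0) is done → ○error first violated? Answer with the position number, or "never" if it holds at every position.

Check done → ○error at each position in order: 0 ✓, 1 ✓.
At position 2 the labels are {done, error} and the next position 3 has {done}, so done → ○error is false there. This is the first violation.

2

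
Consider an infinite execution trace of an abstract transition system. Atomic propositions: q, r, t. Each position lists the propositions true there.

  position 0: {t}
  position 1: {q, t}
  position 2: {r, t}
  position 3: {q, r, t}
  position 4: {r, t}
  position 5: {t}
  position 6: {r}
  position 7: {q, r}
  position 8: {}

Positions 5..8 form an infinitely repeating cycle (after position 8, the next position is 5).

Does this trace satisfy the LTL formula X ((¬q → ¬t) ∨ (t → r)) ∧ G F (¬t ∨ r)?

Yes

The position after 0 is 1; (¬q → ¬t) ∨ (t → r) is true there.
F (¬t ∨ r) holds at every position 0..8, and those are all positions ever visited, so G F (¬t ∨ r) holds.
At position 0: X ((¬q → ¬t) ∨ (t → r)) is true; G F (¬t ∨ r) is true; so X ((¬q → ¬t) ∨ (t → r)) ∧ G F (¬t ∨ r) is true.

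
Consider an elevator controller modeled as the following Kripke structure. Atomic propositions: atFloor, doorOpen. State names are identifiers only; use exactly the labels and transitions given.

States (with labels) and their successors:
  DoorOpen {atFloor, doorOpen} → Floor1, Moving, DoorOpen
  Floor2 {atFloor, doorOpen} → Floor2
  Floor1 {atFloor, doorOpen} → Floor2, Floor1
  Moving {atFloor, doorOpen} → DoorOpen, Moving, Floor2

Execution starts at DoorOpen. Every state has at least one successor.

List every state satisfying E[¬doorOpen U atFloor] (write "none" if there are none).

{DoorOpen, Floor2, Floor1, Moving}

States satisfying ¬doorOpen: ∅.
States satisfying atFloor: {DoorOpen, Floor2, Floor1, Moving}.
States satisfying E[¬doorOpen U atFloor]: {DoorOpen, Floor2, Floor1, Moving}.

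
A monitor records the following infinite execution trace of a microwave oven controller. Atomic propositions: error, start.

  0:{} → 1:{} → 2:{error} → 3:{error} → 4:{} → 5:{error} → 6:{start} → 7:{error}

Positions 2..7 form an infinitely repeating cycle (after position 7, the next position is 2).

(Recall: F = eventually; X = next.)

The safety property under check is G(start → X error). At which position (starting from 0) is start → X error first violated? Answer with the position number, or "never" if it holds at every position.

start → X error holds at every position 0..7, and those are all the positions the trace ever visits, so the invariant G(start → X error) is never violated.

never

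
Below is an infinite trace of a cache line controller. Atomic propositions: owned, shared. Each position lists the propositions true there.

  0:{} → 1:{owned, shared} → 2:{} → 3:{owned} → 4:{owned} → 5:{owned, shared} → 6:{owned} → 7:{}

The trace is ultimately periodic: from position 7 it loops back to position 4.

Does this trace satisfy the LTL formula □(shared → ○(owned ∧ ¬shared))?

shared → ○(owned ∧ ¬shared) must hold at every position from 0 onward. It fails at position 1, so □(shared → ○(owned ∧ ¬shared)) is false.
Positions where shared holds: 1, 5.
Check ○(owned ∧ ¬shared) at each: 1→fails, 5→ok.

No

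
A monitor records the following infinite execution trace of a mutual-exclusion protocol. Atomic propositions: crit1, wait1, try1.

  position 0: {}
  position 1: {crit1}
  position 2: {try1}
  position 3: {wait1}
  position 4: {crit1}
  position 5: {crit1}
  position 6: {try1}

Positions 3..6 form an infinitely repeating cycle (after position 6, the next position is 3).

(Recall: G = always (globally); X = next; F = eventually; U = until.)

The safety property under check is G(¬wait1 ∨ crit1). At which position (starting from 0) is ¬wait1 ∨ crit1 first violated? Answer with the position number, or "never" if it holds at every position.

Check ¬wait1 ∨ crit1 at each position in order: 0 ✓, 1 ✓, 2 ✓.
At position 3 the labels are {wait1}, so ¬wait1 ∨ crit1 is false there. This is the first violation.

3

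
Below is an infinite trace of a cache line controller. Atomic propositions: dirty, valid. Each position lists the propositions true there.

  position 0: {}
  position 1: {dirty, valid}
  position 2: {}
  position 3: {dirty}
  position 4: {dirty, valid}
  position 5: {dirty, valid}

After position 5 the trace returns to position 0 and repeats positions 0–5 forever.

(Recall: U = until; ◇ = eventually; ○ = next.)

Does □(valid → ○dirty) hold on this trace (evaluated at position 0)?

valid → ○dirty must hold at every position from 0 onward. It fails at position 1, so □(valid → ○dirty) is false.
Positions where valid holds: 1, 4, 5.
Check ○dirty at each: 1→fails, 4→ok, 5→fails.

Does not hold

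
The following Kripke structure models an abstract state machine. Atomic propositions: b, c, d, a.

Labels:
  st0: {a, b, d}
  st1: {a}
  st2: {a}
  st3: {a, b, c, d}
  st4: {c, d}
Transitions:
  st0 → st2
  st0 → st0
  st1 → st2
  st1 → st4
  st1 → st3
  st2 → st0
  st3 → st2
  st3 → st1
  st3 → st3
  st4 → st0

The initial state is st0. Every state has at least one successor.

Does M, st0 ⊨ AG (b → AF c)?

No

States satisfying b → AF c: {st1, st2, st3, st4}.
States satisfying AG (b → AF c): ∅.
st0 is reachable from st0 and violates b → AF c, so AG fails at st0.
st0 ∉ Sat(AG (b → AF c)).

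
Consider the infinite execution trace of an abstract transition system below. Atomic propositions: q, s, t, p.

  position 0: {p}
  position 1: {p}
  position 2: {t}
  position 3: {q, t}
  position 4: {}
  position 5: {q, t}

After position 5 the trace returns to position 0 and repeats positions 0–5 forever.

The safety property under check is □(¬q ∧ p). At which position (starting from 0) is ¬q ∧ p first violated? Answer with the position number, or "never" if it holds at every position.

2

Check ¬q ∧ p at each position in order: 0 ✓, 1 ✓.
At position 2 the labels are {t}, so ¬q ∧ p is false there. This is the first violation.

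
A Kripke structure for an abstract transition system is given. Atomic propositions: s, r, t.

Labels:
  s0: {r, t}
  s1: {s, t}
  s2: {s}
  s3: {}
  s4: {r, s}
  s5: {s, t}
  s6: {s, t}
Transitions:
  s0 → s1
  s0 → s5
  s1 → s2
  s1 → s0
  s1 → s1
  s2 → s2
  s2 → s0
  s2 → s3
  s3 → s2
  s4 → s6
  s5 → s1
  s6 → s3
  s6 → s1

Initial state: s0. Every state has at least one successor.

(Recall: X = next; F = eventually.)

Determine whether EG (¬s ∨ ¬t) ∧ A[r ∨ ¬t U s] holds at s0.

States satisfying ¬s ∨ ¬t: {s0, s2, s3, s4}.
States satisfying EG (¬s ∨ ¬t): {s2, s3}.
States satisfying r ∨ ¬t: {s0, s2, s3, s4}.
States satisfying s: {s1, s2, s4, s5, s6}.
States satisfying A[r ∨ ¬t U s]: {s0, s1, s2, s3, s4, s5, s6}.
States satisfying EG (¬s ∨ ¬t) ∧ A[r ∨ ¬t U s]: {s2, s3}.
s0 ∉ Sat(EG (¬s ∨ ¬t) ∧ A[r ∨ ¬t U s]).

Violated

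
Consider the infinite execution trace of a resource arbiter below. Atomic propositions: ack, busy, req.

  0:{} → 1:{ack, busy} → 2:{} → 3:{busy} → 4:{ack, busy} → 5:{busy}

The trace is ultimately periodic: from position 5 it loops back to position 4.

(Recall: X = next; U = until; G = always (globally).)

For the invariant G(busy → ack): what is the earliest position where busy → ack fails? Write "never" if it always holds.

3

Check busy → ack at each position in order: 0 ✓, 1 ✓, 2 ✓.
At position 3 the labels are {busy}, so busy → ack is false there. This is the first violation.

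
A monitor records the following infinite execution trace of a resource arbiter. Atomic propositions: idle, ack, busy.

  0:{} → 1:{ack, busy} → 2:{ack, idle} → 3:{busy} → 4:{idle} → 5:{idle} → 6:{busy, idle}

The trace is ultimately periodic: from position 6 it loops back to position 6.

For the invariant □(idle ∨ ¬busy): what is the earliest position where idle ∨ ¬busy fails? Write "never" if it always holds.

1

Check idle ∨ ¬busy at each position in order: 0 ✓.
At position 1 the labels are {ack, busy}, so idle ∨ ¬busy is false there. This is the first violation.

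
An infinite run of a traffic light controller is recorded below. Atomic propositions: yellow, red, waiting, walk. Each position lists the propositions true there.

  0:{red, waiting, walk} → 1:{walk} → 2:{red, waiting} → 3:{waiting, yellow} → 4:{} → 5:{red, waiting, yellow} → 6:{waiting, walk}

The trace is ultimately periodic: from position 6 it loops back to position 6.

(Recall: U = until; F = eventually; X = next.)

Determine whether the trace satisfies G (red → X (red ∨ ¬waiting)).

red → X (red ∨ ¬waiting) must hold at every position from 0 onward. It fails at position 2, so G (red → X (red ∨ ¬waiting)) is false.
Positions where red holds: 0, 2, 5.
Check X (red ∨ ¬waiting) at each: 0→ok, 2→fails, 5→fails.

Does not hold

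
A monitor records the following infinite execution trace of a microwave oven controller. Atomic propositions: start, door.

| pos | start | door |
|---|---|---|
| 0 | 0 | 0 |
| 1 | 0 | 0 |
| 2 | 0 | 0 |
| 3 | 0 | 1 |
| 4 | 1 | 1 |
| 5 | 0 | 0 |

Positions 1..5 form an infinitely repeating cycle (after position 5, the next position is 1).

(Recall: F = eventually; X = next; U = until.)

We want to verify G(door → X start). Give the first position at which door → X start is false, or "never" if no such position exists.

Check door → X start at each position in order: 0 ✓, 1 ✓, 2 ✓, 3 ✓.
At position 4 the labels are {door, start} and the next position 5 has {}, so door → X start is false there. This is the first violation.

4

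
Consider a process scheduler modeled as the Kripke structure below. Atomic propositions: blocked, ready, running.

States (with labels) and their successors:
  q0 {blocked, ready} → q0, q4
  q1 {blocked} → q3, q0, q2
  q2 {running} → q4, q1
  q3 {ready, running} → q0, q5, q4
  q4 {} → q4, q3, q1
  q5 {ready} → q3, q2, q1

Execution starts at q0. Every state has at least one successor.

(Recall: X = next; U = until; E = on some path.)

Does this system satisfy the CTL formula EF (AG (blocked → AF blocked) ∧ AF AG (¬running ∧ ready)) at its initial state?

Does not hold

States satisfying EF (AG (blocked → AF blocked) ∧ AF AG (¬running ∧ ready)): ∅.
No suitable path/successor from q0 witnesses the formula.
q0 ∉ Sat(EF (AG (blocked → AF blocked) ∧ AF AG (¬running ∧ ready))).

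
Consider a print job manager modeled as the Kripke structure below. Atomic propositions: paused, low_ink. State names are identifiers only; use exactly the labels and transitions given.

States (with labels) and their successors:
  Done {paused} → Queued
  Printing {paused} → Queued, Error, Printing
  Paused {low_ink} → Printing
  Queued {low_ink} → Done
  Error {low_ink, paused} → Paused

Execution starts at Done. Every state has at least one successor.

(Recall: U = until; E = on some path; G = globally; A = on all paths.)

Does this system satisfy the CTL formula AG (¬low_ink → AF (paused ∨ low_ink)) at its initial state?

Holds

States satisfying ¬low_ink → AF (paused ∨ low_ink): {Done, Printing, Paused, Queued, Error}.
States satisfying AG (¬low_ink → AF (paused ∨ low_ink)): {Done, Printing, Paused, Queued, Error}.
Every state reachable from Done satisfies ¬low_ink → AF (paused ∨ low_ink).
Done ∈ Sat(AG (¬low_ink → AF (paused ∨ low_ink))).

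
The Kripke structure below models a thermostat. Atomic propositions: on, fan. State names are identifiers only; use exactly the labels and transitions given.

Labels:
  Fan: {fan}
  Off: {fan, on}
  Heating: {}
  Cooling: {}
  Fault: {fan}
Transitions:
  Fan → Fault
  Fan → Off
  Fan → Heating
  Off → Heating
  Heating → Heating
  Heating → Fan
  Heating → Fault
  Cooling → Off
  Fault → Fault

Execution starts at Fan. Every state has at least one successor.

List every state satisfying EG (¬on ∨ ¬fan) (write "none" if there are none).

States satisfying ¬on ∨ ¬fan: {Fan, Heating, Cooling, Fault}.
States satisfying EG (¬on ∨ ¬fan): {Fan, Heating, Fault}.

{Fan, Heating, Fault}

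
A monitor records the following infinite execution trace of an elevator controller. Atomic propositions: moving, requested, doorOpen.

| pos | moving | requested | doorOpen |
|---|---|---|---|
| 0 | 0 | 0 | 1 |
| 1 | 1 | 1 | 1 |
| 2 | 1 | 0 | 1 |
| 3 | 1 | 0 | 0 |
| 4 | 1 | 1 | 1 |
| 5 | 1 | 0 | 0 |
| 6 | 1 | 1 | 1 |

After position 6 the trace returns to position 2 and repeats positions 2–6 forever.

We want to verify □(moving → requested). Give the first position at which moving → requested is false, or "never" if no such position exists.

2

Check moving → requested at each position in order: 0 ✓, 1 ✓.
At position 2 the labels are {doorOpen, moving}, so moving → requested is false there. This is the first violation.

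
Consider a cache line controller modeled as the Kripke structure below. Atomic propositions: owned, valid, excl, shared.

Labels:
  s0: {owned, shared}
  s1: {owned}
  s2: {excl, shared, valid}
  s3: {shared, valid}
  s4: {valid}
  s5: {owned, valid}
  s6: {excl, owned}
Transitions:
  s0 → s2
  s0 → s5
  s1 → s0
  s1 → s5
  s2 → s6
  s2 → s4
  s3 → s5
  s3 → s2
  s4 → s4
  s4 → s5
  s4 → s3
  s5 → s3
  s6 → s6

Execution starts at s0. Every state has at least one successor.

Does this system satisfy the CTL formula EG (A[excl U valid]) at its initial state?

No

States satisfying A[excl U valid]: {s2, s3, s4, s5}.
States satisfying EG (A[excl U valid]): {s2, s3, s4, s5}.
No suitable path/successor from s0 witnesses the formula.
s0 ∉ Sat(EG (A[excl U valid])).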